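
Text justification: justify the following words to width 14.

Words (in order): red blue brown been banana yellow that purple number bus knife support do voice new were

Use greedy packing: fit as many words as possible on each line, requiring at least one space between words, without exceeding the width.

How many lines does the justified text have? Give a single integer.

Line 1: ['red', 'blue', 'brown'] (min_width=14, slack=0)
Line 2: ['been', 'banana'] (min_width=11, slack=3)
Line 3: ['yellow', 'that'] (min_width=11, slack=3)
Line 4: ['purple', 'number'] (min_width=13, slack=1)
Line 5: ['bus', 'knife'] (min_width=9, slack=5)
Line 6: ['support', 'do'] (min_width=10, slack=4)
Line 7: ['voice', 'new', 'were'] (min_width=14, slack=0)
Total lines: 7

Answer: 7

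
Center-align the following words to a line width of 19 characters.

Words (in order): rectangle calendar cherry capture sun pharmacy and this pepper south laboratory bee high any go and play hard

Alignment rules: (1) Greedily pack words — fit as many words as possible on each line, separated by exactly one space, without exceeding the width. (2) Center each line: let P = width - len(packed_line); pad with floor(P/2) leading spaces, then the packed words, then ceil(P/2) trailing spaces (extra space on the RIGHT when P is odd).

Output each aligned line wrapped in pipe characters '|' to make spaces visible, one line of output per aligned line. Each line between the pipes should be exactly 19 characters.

Line 1: ['rectangle', 'calendar'] (min_width=18, slack=1)
Line 2: ['cherry', 'capture', 'sun'] (min_width=18, slack=1)
Line 3: ['pharmacy', 'and', 'this'] (min_width=17, slack=2)
Line 4: ['pepper', 'south'] (min_width=12, slack=7)
Line 5: ['laboratory', 'bee', 'high'] (min_width=19, slack=0)
Line 6: ['any', 'go', 'and', 'play'] (min_width=15, slack=4)
Line 7: ['hard'] (min_width=4, slack=15)

Answer: |rectangle calendar |
|cherry capture sun |
| pharmacy and this |
|   pepper south    |
|laboratory bee high|
|  any go and play  |
|       hard        |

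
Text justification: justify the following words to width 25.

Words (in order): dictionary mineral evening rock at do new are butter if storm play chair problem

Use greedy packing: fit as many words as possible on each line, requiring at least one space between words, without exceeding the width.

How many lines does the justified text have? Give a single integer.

Line 1: ['dictionary', 'mineral'] (min_width=18, slack=7)
Line 2: ['evening', 'rock', 'at', 'do', 'new'] (min_width=22, slack=3)
Line 3: ['are', 'butter', 'if', 'storm', 'play'] (min_width=24, slack=1)
Line 4: ['chair', 'problem'] (min_width=13, slack=12)
Total lines: 4

Answer: 4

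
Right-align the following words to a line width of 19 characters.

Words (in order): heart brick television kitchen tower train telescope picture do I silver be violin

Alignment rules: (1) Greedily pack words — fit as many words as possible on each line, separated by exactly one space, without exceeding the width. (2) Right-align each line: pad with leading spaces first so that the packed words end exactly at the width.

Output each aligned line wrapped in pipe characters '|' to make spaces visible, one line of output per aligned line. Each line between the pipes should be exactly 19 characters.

Line 1: ['heart', 'brick'] (min_width=11, slack=8)
Line 2: ['television', 'kitchen'] (min_width=18, slack=1)
Line 3: ['tower', 'train'] (min_width=11, slack=8)
Line 4: ['telescope', 'picture'] (min_width=17, slack=2)
Line 5: ['do', 'I', 'silver', 'be'] (min_width=14, slack=5)
Line 6: ['violin'] (min_width=6, slack=13)

Answer: |        heart brick|
| television kitchen|
|        tower train|
|  telescope picture|
|     do I silver be|
|             violin|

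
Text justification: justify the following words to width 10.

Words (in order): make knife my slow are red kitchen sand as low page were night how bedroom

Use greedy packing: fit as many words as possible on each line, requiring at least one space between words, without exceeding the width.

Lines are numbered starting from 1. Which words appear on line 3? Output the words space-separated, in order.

Line 1: ['make', 'knife'] (min_width=10, slack=0)
Line 2: ['my', 'slow'] (min_width=7, slack=3)
Line 3: ['are', 'red'] (min_width=7, slack=3)
Line 4: ['kitchen'] (min_width=7, slack=3)
Line 5: ['sand', 'as'] (min_width=7, slack=3)
Line 6: ['low', 'page'] (min_width=8, slack=2)
Line 7: ['were', 'night'] (min_width=10, slack=0)
Line 8: ['how'] (min_width=3, slack=7)
Line 9: ['bedroom'] (min_width=7, slack=3)

Answer: are red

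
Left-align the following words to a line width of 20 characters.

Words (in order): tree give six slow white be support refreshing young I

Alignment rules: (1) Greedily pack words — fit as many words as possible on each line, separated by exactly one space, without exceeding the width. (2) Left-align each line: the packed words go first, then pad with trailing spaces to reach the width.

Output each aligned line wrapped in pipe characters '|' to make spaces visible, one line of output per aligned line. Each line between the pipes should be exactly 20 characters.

Line 1: ['tree', 'give', 'six', 'slow'] (min_width=18, slack=2)
Line 2: ['white', 'be', 'support'] (min_width=16, slack=4)
Line 3: ['refreshing', 'young', 'I'] (min_width=18, slack=2)

Answer: |tree give six slow  |
|white be support    |
|refreshing young I  |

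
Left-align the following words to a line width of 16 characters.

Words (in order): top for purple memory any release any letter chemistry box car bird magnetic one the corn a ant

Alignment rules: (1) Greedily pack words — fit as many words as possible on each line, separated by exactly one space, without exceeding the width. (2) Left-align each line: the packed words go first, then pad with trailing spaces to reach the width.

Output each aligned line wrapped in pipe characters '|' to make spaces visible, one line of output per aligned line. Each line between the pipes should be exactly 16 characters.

Answer: |top for purple  |
|memory any      |
|release any     |
|letter chemistry|
|box car bird    |
|magnetic one the|
|corn a ant      |

Derivation:
Line 1: ['top', 'for', 'purple'] (min_width=14, slack=2)
Line 2: ['memory', 'any'] (min_width=10, slack=6)
Line 3: ['release', 'any'] (min_width=11, slack=5)
Line 4: ['letter', 'chemistry'] (min_width=16, slack=0)
Line 5: ['box', 'car', 'bird'] (min_width=12, slack=4)
Line 6: ['magnetic', 'one', 'the'] (min_width=16, slack=0)
Line 7: ['corn', 'a', 'ant'] (min_width=10, slack=6)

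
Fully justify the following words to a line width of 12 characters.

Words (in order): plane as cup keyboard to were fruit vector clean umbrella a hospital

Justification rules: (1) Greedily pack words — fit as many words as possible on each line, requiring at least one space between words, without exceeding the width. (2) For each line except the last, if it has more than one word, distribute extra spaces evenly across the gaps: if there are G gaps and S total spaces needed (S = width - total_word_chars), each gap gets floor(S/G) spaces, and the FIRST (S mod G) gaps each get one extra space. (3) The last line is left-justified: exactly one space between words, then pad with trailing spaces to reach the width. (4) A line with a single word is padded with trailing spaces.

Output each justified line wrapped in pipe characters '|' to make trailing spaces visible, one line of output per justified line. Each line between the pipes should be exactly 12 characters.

Answer: |plane as cup|
|keyboard  to|
|were   fruit|
|vector clean|
|umbrella   a|
|hospital    |

Derivation:
Line 1: ['plane', 'as', 'cup'] (min_width=12, slack=0)
Line 2: ['keyboard', 'to'] (min_width=11, slack=1)
Line 3: ['were', 'fruit'] (min_width=10, slack=2)
Line 4: ['vector', 'clean'] (min_width=12, slack=0)
Line 5: ['umbrella', 'a'] (min_width=10, slack=2)
Line 6: ['hospital'] (min_width=8, slack=4)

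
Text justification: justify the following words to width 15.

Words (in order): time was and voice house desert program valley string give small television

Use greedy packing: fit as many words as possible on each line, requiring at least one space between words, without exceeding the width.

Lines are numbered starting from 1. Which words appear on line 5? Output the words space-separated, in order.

Answer: give small

Derivation:
Line 1: ['time', 'was', 'and'] (min_width=12, slack=3)
Line 2: ['voice', 'house'] (min_width=11, slack=4)
Line 3: ['desert', 'program'] (min_width=14, slack=1)
Line 4: ['valley', 'string'] (min_width=13, slack=2)
Line 5: ['give', 'small'] (min_width=10, slack=5)
Line 6: ['television'] (min_width=10, slack=5)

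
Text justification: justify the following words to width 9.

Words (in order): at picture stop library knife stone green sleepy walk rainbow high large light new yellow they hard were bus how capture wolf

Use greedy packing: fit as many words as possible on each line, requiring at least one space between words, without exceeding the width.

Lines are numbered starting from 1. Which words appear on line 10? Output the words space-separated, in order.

Line 1: ['at'] (min_width=2, slack=7)
Line 2: ['picture'] (min_width=7, slack=2)
Line 3: ['stop'] (min_width=4, slack=5)
Line 4: ['library'] (min_width=7, slack=2)
Line 5: ['knife'] (min_width=5, slack=4)
Line 6: ['stone'] (min_width=5, slack=4)
Line 7: ['green'] (min_width=5, slack=4)
Line 8: ['sleepy'] (min_width=6, slack=3)
Line 9: ['walk'] (min_width=4, slack=5)
Line 10: ['rainbow'] (min_width=7, slack=2)
Line 11: ['high'] (min_width=4, slack=5)
Line 12: ['large'] (min_width=5, slack=4)
Line 13: ['light', 'new'] (min_width=9, slack=0)
Line 14: ['yellow'] (min_width=6, slack=3)
Line 15: ['they', 'hard'] (min_width=9, slack=0)
Line 16: ['were', 'bus'] (min_width=8, slack=1)
Line 17: ['how'] (min_width=3, slack=6)
Line 18: ['capture'] (min_width=7, slack=2)
Line 19: ['wolf'] (min_width=4, slack=5)

Answer: rainbow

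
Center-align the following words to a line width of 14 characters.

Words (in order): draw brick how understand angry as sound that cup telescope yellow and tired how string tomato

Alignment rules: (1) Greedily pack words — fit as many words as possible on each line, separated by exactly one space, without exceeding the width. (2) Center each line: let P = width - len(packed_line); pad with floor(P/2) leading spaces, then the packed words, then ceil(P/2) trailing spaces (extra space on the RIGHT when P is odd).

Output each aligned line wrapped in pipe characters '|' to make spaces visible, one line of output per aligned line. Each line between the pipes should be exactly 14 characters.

Answer: |draw brick how|
|  understand  |
|angry as sound|
|   that cup   |
|  telescope   |
|  yellow and  |
|  tired how   |
|string tomato |

Derivation:
Line 1: ['draw', 'brick', 'how'] (min_width=14, slack=0)
Line 2: ['understand'] (min_width=10, slack=4)
Line 3: ['angry', 'as', 'sound'] (min_width=14, slack=0)
Line 4: ['that', 'cup'] (min_width=8, slack=6)
Line 5: ['telescope'] (min_width=9, slack=5)
Line 6: ['yellow', 'and'] (min_width=10, slack=4)
Line 7: ['tired', 'how'] (min_width=9, slack=5)
Line 8: ['string', 'tomato'] (min_width=13, slack=1)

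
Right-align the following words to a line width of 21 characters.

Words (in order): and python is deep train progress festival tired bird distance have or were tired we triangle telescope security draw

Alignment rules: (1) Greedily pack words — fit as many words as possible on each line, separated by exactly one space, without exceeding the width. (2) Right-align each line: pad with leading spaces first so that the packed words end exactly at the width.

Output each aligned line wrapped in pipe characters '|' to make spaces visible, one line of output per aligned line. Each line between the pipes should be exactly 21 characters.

Answer: |   and python is deep|
|       train progress|
|  festival tired bird|
|distance have or were|
|    tired we triangle|
|   telescope security|
|                 draw|

Derivation:
Line 1: ['and', 'python', 'is', 'deep'] (min_width=18, slack=3)
Line 2: ['train', 'progress'] (min_width=14, slack=7)
Line 3: ['festival', 'tired', 'bird'] (min_width=19, slack=2)
Line 4: ['distance', 'have', 'or', 'were'] (min_width=21, slack=0)
Line 5: ['tired', 'we', 'triangle'] (min_width=17, slack=4)
Line 6: ['telescope', 'security'] (min_width=18, slack=3)
Line 7: ['draw'] (min_width=4, slack=17)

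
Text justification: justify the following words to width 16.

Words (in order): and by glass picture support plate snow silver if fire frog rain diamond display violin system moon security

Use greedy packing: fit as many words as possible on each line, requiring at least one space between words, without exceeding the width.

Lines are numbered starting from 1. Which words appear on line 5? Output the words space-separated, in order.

Answer: frog rain

Derivation:
Line 1: ['and', 'by', 'glass'] (min_width=12, slack=4)
Line 2: ['picture', 'support'] (min_width=15, slack=1)
Line 3: ['plate', 'snow'] (min_width=10, slack=6)
Line 4: ['silver', 'if', 'fire'] (min_width=14, slack=2)
Line 5: ['frog', 'rain'] (min_width=9, slack=7)
Line 6: ['diamond', 'display'] (min_width=15, slack=1)
Line 7: ['violin', 'system'] (min_width=13, slack=3)
Line 8: ['moon', 'security'] (min_width=13, slack=3)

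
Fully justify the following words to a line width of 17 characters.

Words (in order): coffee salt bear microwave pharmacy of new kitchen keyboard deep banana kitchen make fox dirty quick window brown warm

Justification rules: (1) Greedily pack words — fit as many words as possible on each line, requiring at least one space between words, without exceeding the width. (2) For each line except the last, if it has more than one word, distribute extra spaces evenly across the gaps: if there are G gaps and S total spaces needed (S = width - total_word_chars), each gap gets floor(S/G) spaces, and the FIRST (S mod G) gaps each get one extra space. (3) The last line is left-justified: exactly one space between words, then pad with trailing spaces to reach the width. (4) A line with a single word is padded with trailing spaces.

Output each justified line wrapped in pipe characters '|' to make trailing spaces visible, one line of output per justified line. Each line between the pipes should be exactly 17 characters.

Line 1: ['coffee', 'salt', 'bear'] (min_width=16, slack=1)
Line 2: ['microwave'] (min_width=9, slack=8)
Line 3: ['pharmacy', 'of', 'new'] (min_width=15, slack=2)
Line 4: ['kitchen', 'keyboard'] (min_width=16, slack=1)
Line 5: ['deep', 'banana'] (min_width=11, slack=6)
Line 6: ['kitchen', 'make', 'fox'] (min_width=16, slack=1)
Line 7: ['dirty', 'quick'] (min_width=11, slack=6)
Line 8: ['window', 'brown', 'warm'] (min_width=17, slack=0)

Answer: |coffee  salt bear|
|microwave        |
|pharmacy  of  new|
|kitchen  keyboard|
|deep       banana|
|kitchen  make fox|
|dirty       quick|
|window brown warm|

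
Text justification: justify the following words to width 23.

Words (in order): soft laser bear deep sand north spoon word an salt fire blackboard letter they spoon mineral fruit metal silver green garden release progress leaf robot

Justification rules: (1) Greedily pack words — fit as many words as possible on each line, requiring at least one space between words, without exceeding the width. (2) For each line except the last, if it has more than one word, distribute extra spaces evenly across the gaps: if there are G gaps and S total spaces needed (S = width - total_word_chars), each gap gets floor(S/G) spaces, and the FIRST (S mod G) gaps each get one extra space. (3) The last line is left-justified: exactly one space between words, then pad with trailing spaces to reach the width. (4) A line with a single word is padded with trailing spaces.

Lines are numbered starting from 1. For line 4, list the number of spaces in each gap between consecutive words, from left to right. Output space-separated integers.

Line 1: ['soft', 'laser', 'bear', 'deep'] (min_width=20, slack=3)
Line 2: ['sand', 'north', 'spoon', 'word'] (min_width=21, slack=2)
Line 3: ['an', 'salt', 'fire', 'blackboard'] (min_width=23, slack=0)
Line 4: ['letter', 'they', 'spoon'] (min_width=17, slack=6)
Line 5: ['mineral', 'fruit', 'metal'] (min_width=19, slack=4)
Line 6: ['silver', 'green', 'garden'] (min_width=19, slack=4)
Line 7: ['release', 'progress', 'leaf'] (min_width=21, slack=2)
Line 8: ['robot'] (min_width=5, slack=18)

Answer: 4 4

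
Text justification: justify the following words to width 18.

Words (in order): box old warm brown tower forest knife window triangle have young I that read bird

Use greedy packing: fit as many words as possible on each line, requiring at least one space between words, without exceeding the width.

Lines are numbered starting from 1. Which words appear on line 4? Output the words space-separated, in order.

Answer: have young I that

Derivation:
Line 1: ['box', 'old', 'warm', 'brown'] (min_width=18, slack=0)
Line 2: ['tower', 'forest', 'knife'] (min_width=18, slack=0)
Line 3: ['window', 'triangle'] (min_width=15, slack=3)
Line 4: ['have', 'young', 'I', 'that'] (min_width=17, slack=1)
Line 5: ['read', 'bird'] (min_width=9, slack=9)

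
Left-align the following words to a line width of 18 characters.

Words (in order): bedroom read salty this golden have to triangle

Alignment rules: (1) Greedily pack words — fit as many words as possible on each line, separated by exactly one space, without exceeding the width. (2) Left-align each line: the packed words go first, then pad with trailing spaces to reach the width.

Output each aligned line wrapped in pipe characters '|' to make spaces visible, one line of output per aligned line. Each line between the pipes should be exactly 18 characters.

Line 1: ['bedroom', 'read', 'salty'] (min_width=18, slack=0)
Line 2: ['this', 'golden', 'have'] (min_width=16, slack=2)
Line 3: ['to', 'triangle'] (min_width=11, slack=7)

Answer: |bedroom read salty|
|this golden have  |
|to triangle       |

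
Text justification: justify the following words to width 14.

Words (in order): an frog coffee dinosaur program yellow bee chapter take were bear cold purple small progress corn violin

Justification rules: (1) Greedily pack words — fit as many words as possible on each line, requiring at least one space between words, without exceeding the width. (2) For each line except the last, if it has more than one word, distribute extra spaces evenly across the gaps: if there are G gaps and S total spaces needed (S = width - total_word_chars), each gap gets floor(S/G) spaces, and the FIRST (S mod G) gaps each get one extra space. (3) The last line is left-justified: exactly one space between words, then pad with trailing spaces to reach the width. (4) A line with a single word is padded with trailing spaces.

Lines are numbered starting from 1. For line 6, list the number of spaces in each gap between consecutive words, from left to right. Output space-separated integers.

Answer: 4

Derivation:
Line 1: ['an', 'frog', 'coffee'] (min_width=14, slack=0)
Line 2: ['dinosaur'] (min_width=8, slack=6)
Line 3: ['program', 'yellow'] (min_width=14, slack=0)
Line 4: ['bee', 'chapter'] (min_width=11, slack=3)
Line 5: ['take', 'were', 'bear'] (min_width=14, slack=0)
Line 6: ['cold', 'purple'] (min_width=11, slack=3)
Line 7: ['small', 'progress'] (min_width=14, slack=0)
Line 8: ['corn', 'violin'] (min_width=11, slack=3)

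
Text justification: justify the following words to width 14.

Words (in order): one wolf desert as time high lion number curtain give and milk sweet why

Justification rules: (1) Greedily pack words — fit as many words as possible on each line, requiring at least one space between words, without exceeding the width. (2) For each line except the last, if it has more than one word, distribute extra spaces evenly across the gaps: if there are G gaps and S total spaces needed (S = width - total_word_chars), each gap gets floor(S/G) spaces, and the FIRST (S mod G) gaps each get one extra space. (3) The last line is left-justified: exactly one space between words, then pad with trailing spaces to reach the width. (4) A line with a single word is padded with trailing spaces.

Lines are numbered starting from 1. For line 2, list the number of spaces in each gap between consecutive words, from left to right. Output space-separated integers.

Line 1: ['one', 'wolf'] (min_width=8, slack=6)
Line 2: ['desert', 'as', 'time'] (min_width=14, slack=0)
Line 3: ['high', 'lion'] (min_width=9, slack=5)
Line 4: ['number', 'curtain'] (min_width=14, slack=0)
Line 5: ['give', 'and', 'milk'] (min_width=13, slack=1)
Line 6: ['sweet', 'why'] (min_width=9, slack=5)

Answer: 1 1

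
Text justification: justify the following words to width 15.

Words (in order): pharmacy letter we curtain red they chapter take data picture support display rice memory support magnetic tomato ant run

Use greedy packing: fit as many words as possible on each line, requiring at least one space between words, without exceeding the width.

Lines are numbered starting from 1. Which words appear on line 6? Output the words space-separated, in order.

Answer: display rice

Derivation:
Line 1: ['pharmacy', 'letter'] (min_width=15, slack=0)
Line 2: ['we', 'curtain', 'red'] (min_width=14, slack=1)
Line 3: ['they', 'chapter'] (min_width=12, slack=3)
Line 4: ['take', 'data'] (min_width=9, slack=6)
Line 5: ['picture', 'support'] (min_width=15, slack=0)
Line 6: ['display', 'rice'] (min_width=12, slack=3)
Line 7: ['memory', 'support'] (min_width=14, slack=1)
Line 8: ['magnetic', 'tomato'] (min_width=15, slack=0)
Line 9: ['ant', 'run'] (min_width=7, slack=8)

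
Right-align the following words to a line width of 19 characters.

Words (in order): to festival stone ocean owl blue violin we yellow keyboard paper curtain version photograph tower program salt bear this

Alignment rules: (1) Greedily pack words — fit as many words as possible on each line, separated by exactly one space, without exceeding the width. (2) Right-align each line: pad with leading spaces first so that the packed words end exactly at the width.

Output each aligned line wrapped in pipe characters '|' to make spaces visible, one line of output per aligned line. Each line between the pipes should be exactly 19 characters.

Answer: |  to festival stone|
|     ocean owl blue|
|   violin we yellow|
|     keyboard paper|
|    curtain version|
|   photograph tower|
|  program salt bear|
|               this|

Derivation:
Line 1: ['to', 'festival', 'stone'] (min_width=17, slack=2)
Line 2: ['ocean', 'owl', 'blue'] (min_width=14, slack=5)
Line 3: ['violin', 'we', 'yellow'] (min_width=16, slack=3)
Line 4: ['keyboard', 'paper'] (min_width=14, slack=5)
Line 5: ['curtain', 'version'] (min_width=15, slack=4)
Line 6: ['photograph', 'tower'] (min_width=16, slack=3)
Line 7: ['program', 'salt', 'bear'] (min_width=17, slack=2)
Line 8: ['this'] (min_width=4, slack=15)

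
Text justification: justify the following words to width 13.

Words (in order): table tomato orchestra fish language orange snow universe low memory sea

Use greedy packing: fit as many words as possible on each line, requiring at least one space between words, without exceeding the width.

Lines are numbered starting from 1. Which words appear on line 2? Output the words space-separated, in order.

Line 1: ['table', 'tomato'] (min_width=12, slack=1)
Line 2: ['orchestra'] (min_width=9, slack=4)
Line 3: ['fish', 'language'] (min_width=13, slack=0)
Line 4: ['orange', 'snow'] (min_width=11, slack=2)
Line 5: ['universe', 'low'] (min_width=12, slack=1)
Line 6: ['memory', 'sea'] (min_width=10, slack=3)

Answer: orchestra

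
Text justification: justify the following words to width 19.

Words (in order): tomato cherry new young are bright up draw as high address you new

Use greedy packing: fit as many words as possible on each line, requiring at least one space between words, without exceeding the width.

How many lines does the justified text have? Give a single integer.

Answer: 4

Derivation:
Line 1: ['tomato', 'cherry', 'new'] (min_width=17, slack=2)
Line 2: ['young', 'are', 'bright', 'up'] (min_width=19, slack=0)
Line 3: ['draw', 'as', 'high'] (min_width=12, slack=7)
Line 4: ['address', 'you', 'new'] (min_width=15, slack=4)
Total lines: 4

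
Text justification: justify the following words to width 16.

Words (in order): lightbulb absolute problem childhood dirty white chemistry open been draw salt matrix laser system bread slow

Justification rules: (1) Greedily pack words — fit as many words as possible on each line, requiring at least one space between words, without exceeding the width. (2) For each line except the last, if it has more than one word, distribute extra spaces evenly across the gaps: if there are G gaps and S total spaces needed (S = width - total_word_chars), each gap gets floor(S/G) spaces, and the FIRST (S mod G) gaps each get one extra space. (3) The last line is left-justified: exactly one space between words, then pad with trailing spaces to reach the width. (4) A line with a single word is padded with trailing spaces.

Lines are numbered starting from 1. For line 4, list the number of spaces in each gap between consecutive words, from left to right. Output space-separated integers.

Answer: 2

Derivation:
Line 1: ['lightbulb'] (min_width=9, slack=7)
Line 2: ['absolute', 'problem'] (min_width=16, slack=0)
Line 3: ['childhood', 'dirty'] (min_width=15, slack=1)
Line 4: ['white', 'chemistry'] (min_width=15, slack=1)
Line 5: ['open', 'been', 'draw'] (min_width=14, slack=2)
Line 6: ['salt', 'matrix'] (min_width=11, slack=5)
Line 7: ['laser', 'system'] (min_width=12, slack=4)
Line 8: ['bread', 'slow'] (min_width=10, slack=6)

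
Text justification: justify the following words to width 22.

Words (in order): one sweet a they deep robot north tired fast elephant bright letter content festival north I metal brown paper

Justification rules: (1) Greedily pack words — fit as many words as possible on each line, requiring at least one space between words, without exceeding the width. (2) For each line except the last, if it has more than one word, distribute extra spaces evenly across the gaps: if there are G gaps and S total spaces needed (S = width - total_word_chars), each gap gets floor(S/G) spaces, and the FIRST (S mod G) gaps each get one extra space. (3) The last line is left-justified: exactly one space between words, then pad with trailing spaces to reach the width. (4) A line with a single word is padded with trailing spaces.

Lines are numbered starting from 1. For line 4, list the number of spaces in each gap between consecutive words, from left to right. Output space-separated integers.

Line 1: ['one', 'sweet', 'a', 'they', 'deep'] (min_width=21, slack=1)
Line 2: ['robot', 'north', 'tired', 'fast'] (min_width=22, slack=0)
Line 3: ['elephant', 'bright', 'letter'] (min_width=22, slack=0)
Line 4: ['content', 'festival', 'north'] (min_width=22, slack=0)
Line 5: ['I', 'metal', 'brown', 'paper'] (min_width=19, slack=3)

Answer: 1 1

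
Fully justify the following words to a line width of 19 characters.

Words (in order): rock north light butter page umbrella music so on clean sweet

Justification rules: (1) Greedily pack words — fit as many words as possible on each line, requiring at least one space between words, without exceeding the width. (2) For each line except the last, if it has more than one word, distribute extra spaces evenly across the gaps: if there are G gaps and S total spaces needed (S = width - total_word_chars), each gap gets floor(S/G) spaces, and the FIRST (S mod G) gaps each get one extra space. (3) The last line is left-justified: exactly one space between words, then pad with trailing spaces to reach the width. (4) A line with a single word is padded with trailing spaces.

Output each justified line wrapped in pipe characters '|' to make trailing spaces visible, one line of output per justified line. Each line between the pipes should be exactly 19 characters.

Line 1: ['rock', 'north', 'light'] (min_width=16, slack=3)
Line 2: ['butter', 'page'] (min_width=11, slack=8)
Line 3: ['umbrella', 'music', 'so'] (min_width=17, slack=2)
Line 4: ['on', 'clean', 'sweet'] (min_width=14, slack=5)

Answer: |rock   north  light|
|butter         page|
|umbrella  music  so|
|on clean sweet     |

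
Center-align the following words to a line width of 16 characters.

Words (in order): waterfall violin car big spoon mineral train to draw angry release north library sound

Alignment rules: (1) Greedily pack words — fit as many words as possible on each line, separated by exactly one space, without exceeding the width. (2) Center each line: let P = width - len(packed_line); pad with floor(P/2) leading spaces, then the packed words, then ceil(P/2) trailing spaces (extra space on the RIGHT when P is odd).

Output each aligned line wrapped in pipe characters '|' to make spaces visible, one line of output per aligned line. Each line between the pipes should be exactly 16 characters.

Line 1: ['waterfall', 'violin'] (min_width=16, slack=0)
Line 2: ['car', 'big', 'spoon'] (min_width=13, slack=3)
Line 3: ['mineral', 'train', 'to'] (min_width=16, slack=0)
Line 4: ['draw', 'angry'] (min_width=10, slack=6)
Line 5: ['release', 'north'] (min_width=13, slack=3)
Line 6: ['library', 'sound'] (min_width=13, slack=3)

Answer: |waterfall violin|
| car big spoon  |
|mineral train to|
|   draw angry   |
| release north  |
| library sound  |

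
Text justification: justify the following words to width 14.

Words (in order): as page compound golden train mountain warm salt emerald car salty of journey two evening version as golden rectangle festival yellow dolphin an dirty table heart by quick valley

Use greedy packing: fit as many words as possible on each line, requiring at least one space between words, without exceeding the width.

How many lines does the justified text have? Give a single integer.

Answer: 16

Derivation:
Line 1: ['as', 'page'] (min_width=7, slack=7)
Line 2: ['compound'] (min_width=8, slack=6)
Line 3: ['golden', 'train'] (min_width=12, slack=2)
Line 4: ['mountain', 'warm'] (min_width=13, slack=1)
Line 5: ['salt', 'emerald'] (min_width=12, slack=2)
Line 6: ['car', 'salty', 'of'] (min_width=12, slack=2)
Line 7: ['journey', 'two'] (min_width=11, slack=3)
Line 8: ['evening'] (min_width=7, slack=7)
Line 9: ['version', 'as'] (min_width=10, slack=4)
Line 10: ['golden'] (min_width=6, slack=8)
Line 11: ['rectangle'] (min_width=9, slack=5)
Line 12: ['festival'] (min_width=8, slack=6)
Line 13: ['yellow', 'dolphin'] (min_width=14, slack=0)
Line 14: ['an', 'dirty', 'table'] (min_width=14, slack=0)
Line 15: ['heart', 'by', 'quick'] (min_width=14, slack=0)
Line 16: ['valley'] (min_width=6, slack=8)
Total lines: 16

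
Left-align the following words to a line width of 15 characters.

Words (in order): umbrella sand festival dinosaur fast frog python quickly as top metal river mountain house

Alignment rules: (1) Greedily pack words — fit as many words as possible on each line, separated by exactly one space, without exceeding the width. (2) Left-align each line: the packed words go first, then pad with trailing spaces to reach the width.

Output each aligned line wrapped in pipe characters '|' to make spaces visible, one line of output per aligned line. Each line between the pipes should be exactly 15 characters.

Line 1: ['umbrella', 'sand'] (min_width=13, slack=2)
Line 2: ['festival'] (min_width=8, slack=7)
Line 3: ['dinosaur', 'fast'] (min_width=13, slack=2)
Line 4: ['frog', 'python'] (min_width=11, slack=4)
Line 5: ['quickly', 'as', 'top'] (min_width=14, slack=1)
Line 6: ['metal', 'river'] (min_width=11, slack=4)
Line 7: ['mountain', 'house'] (min_width=14, slack=1)

Answer: |umbrella sand  |
|festival       |
|dinosaur fast  |
|frog python    |
|quickly as top |
|metal river    |
|mountain house |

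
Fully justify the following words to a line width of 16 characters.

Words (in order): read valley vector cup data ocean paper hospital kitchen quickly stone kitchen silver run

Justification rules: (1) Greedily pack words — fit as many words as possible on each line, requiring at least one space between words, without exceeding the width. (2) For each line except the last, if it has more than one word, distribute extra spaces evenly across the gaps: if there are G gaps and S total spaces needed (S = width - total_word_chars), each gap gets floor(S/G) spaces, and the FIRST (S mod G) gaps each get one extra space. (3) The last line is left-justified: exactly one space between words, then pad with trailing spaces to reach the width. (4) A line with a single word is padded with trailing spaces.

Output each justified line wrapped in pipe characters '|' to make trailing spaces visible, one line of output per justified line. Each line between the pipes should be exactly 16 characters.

Line 1: ['read', 'valley'] (min_width=11, slack=5)
Line 2: ['vector', 'cup', 'data'] (min_width=15, slack=1)
Line 3: ['ocean', 'paper'] (min_width=11, slack=5)
Line 4: ['hospital', 'kitchen'] (min_width=16, slack=0)
Line 5: ['quickly', 'stone'] (min_width=13, slack=3)
Line 6: ['kitchen', 'silver'] (min_width=14, slack=2)
Line 7: ['run'] (min_width=3, slack=13)

Answer: |read      valley|
|vector  cup data|
|ocean      paper|
|hospital kitchen|
|quickly    stone|
|kitchen   silver|
|run             |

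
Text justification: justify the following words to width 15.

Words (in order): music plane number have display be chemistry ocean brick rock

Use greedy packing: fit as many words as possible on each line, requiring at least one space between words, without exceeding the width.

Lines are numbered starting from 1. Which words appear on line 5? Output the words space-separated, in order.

Line 1: ['music', 'plane'] (min_width=11, slack=4)
Line 2: ['number', 'have'] (min_width=11, slack=4)
Line 3: ['display', 'be'] (min_width=10, slack=5)
Line 4: ['chemistry', 'ocean'] (min_width=15, slack=0)
Line 5: ['brick', 'rock'] (min_width=10, slack=5)

Answer: brick rock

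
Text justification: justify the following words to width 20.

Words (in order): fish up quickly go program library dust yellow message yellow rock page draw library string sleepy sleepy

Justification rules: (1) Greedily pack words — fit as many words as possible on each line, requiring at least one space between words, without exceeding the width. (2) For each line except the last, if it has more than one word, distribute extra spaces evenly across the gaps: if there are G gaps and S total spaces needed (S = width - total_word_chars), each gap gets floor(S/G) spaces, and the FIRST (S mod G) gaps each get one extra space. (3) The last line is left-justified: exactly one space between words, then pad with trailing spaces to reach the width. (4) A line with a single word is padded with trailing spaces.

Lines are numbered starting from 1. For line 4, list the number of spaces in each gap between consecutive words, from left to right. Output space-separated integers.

Answer: 3 3

Derivation:
Line 1: ['fish', 'up', 'quickly', 'go'] (min_width=18, slack=2)
Line 2: ['program', 'library', 'dust'] (min_width=20, slack=0)
Line 3: ['yellow', 'message'] (min_width=14, slack=6)
Line 4: ['yellow', 'rock', 'page'] (min_width=16, slack=4)
Line 5: ['draw', 'library', 'string'] (min_width=19, slack=1)
Line 6: ['sleepy', 'sleepy'] (min_width=13, slack=7)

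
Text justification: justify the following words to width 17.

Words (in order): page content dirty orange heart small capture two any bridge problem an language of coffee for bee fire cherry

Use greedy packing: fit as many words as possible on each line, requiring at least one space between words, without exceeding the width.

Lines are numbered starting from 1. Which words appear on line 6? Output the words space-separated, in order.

Answer: language of

Derivation:
Line 1: ['page', 'content'] (min_width=12, slack=5)
Line 2: ['dirty', 'orange'] (min_width=12, slack=5)
Line 3: ['heart', 'small'] (min_width=11, slack=6)
Line 4: ['capture', 'two', 'any'] (min_width=15, slack=2)
Line 5: ['bridge', 'problem', 'an'] (min_width=17, slack=0)
Line 6: ['language', 'of'] (min_width=11, slack=6)
Line 7: ['coffee', 'for', 'bee'] (min_width=14, slack=3)
Line 8: ['fire', 'cherry'] (min_width=11, slack=6)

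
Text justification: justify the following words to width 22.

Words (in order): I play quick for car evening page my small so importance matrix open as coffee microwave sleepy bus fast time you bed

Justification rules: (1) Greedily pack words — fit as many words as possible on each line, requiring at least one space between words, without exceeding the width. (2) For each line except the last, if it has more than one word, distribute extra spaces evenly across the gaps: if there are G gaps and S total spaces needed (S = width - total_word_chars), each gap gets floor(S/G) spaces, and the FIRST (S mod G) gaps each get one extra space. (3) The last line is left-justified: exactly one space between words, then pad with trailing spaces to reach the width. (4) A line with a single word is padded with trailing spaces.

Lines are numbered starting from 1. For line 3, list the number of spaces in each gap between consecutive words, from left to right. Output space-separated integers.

Line 1: ['I', 'play', 'quick', 'for', 'car'] (min_width=20, slack=2)
Line 2: ['evening', 'page', 'my', 'small'] (min_width=21, slack=1)
Line 3: ['so', 'importance', 'matrix'] (min_width=20, slack=2)
Line 4: ['open', 'as', 'coffee'] (min_width=14, slack=8)
Line 5: ['microwave', 'sleepy', 'bus'] (min_width=20, slack=2)
Line 6: ['fast', 'time', 'you', 'bed'] (min_width=17, slack=5)

Answer: 2 2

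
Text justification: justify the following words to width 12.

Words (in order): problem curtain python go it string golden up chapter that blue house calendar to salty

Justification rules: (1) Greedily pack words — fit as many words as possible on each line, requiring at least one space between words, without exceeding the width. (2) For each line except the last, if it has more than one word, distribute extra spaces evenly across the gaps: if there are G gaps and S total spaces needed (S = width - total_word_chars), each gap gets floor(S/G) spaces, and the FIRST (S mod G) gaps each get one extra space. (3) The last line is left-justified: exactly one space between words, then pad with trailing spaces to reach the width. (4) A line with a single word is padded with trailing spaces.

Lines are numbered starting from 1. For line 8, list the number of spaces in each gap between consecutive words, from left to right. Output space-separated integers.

Line 1: ['problem'] (min_width=7, slack=5)
Line 2: ['curtain'] (min_width=7, slack=5)
Line 3: ['python', 'go', 'it'] (min_width=12, slack=0)
Line 4: ['string'] (min_width=6, slack=6)
Line 5: ['golden', 'up'] (min_width=9, slack=3)
Line 6: ['chapter', 'that'] (min_width=12, slack=0)
Line 7: ['blue', 'house'] (min_width=10, slack=2)
Line 8: ['calendar', 'to'] (min_width=11, slack=1)
Line 9: ['salty'] (min_width=5, slack=7)

Answer: 2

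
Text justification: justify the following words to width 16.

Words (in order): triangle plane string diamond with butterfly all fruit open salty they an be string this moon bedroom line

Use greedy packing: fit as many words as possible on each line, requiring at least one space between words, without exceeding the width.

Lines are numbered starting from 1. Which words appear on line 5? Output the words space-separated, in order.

Line 1: ['triangle', 'plane'] (min_width=14, slack=2)
Line 2: ['string', 'diamond'] (min_width=14, slack=2)
Line 3: ['with', 'butterfly'] (min_width=14, slack=2)
Line 4: ['all', 'fruit', 'open'] (min_width=14, slack=2)
Line 5: ['salty', 'they', 'an', 'be'] (min_width=16, slack=0)
Line 6: ['string', 'this', 'moon'] (min_width=16, slack=0)
Line 7: ['bedroom', 'line'] (min_width=12, slack=4)

Answer: salty they an be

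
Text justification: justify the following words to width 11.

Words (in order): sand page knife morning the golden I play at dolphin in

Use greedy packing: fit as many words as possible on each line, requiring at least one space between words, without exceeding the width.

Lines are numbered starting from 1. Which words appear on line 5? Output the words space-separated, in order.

Line 1: ['sand', 'page'] (min_width=9, slack=2)
Line 2: ['knife'] (min_width=5, slack=6)
Line 3: ['morning', 'the'] (min_width=11, slack=0)
Line 4: ['golden', 'I'] (min_width=8, slack=3)
Line 5: ['play', 'at'] (min_width=7, slack=4)
Line 6: ['dolphin', 'in'] (min_width=10, slack=1)

Answer: play at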